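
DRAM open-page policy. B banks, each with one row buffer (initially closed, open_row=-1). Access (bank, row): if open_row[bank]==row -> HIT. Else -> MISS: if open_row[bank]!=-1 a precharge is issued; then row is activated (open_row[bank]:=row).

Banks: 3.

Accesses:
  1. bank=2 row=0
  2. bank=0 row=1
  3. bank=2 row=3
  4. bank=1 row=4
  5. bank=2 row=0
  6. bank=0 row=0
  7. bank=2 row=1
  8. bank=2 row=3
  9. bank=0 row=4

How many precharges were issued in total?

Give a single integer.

Acc 1: bank2 row0 -> MISS (open row0); precharges=0
Acc 2: bank0 row1 -> MISS (open row1); precharges=0
Acc 3: bank2 row3 -> MISS (open row3); precharges=1
Acc 4: bank1 row4 -> MISS (open row4); precharges=1
Acc 5: bank2 row0 -> MISS (open row0); precharges=2
Acc 6: bank0 row0 -> MISS (open row0); precharges=3
Acc 7: bank2 row1 -> MISS (open row1); precharges=4
Acc 8: bank2 row3 -> MISS (open row3); precharges=5
Acc 9: bank0 row4 -> MISS (open row4); precharges=6

Answer: 6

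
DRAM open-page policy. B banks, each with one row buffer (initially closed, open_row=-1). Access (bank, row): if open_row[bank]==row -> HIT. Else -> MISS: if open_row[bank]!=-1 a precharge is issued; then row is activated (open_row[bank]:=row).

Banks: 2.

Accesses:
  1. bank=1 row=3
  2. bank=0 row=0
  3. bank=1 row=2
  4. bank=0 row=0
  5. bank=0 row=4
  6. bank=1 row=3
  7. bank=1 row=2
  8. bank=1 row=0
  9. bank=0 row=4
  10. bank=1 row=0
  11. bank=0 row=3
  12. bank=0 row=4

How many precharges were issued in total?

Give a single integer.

Answer: 7

Derivation:
Acc 1: bank1 row3 -> MISS (open row3); precharges=0
Acc 2: bank0 row0 -> MISS (open row0); precharges=0
Acc 3: bank1 row2 -> MISS (open row2); precharges=1
Acc 4: bank0 row0 -> HIT
Acc 5: bank0 row4 -> MISS (open row4); precharges=2
Acc 6: bank1 row3 -> MISS (open row3); precharges=3
Acc 7: bank1 row2 -> MISS (open row2); precharges=4
Acc 8: bank1 row0 -> MISS (open row0); precharges=5
Acc 9: bank0 row4 -> HIT
Acc 10: bank1 row0 -> HIT
Acc 11: bank0 row3 -> MISS (open row3); precharges=6
Acc 12: bank0 row4 -> MISS (open row4); precharges=7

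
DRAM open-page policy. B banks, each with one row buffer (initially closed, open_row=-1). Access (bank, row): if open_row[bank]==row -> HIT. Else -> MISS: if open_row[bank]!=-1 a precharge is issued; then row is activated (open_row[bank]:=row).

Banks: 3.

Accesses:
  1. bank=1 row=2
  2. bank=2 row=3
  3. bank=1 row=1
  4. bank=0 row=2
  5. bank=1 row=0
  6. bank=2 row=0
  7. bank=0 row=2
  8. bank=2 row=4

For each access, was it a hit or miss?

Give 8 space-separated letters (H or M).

Acc 1: bank1 row2 -> MISS (open row2); precharges=0
Acc 2: bank2 row3 -> MISS (open row3); precharges=0
Acc 3: bank1 row1 -> MISS (open row1); precharges=1
Acc 4: bank0 row2 -> MISS (open row2); precharges=1
Acc 5: bank1 row0 -> MISS (open row0); precharges=2
Acc 6: bank2 row0 -> MISS (open row0); precharges=3
Acc 7: bank0 row2 -> HIT
Acc 8: bank2 row4 -> MISS (open row4); precharges=4

Answer: M M M M M M H M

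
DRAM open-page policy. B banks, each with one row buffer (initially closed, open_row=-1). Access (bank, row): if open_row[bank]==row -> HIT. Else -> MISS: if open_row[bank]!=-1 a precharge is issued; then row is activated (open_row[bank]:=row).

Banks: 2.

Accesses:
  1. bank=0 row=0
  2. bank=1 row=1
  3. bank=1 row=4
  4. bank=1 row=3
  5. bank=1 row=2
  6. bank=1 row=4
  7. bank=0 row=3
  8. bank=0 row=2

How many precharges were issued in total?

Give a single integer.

Answer: 6

Derivation:
Acc 1: bank0 row0 -> MISS (open row0); precharges=0
Acc 2: bank1 row1 -> MISS (open row1); precharges=0
Acc 3: bank1 row4 -> MISS (open row4); precharges=1
Acc 4: bank1 row3 -> MISS (open row3); precharges=2
Acc 5: bank1 row2 -> MISS (open row2); precharges=3
Acc 6: bank1 row4 -> MISS (open row4); precharges=4
Acc 7: bank0 row3 -> MISS (open row3); precharges=5
Acc 8: bank0 row2 -> MISS (open row2); precharges=6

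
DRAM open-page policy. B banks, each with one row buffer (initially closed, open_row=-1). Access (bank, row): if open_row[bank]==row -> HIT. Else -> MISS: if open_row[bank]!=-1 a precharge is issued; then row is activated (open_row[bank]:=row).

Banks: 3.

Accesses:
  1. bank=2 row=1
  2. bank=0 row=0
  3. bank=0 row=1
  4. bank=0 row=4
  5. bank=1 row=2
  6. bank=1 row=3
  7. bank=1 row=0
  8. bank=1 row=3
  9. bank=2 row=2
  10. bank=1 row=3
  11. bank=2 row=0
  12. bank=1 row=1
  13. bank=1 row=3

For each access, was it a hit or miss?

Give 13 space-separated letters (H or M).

Answer: M M M M M M M M M H M M M

Derivation:
Acc 1: bank2 row1 -> MISS (open row1); precharges=0
Acc 2: bank0 row0 -> MISS (open row0); precharges=0
Acc 3: bank0 row1 -> MISS (open row1); precharges=1
Acc 4: bank0 row4 -> MISS (open row4); precharges=2
Acc 5: bank1 row2 -> MISS (open row2); precharges=2
Acc 6: bank1 row3 -> MISS (open row3); precharges=3
Acc 7: bank1 row0 -> MISS (open row0); precharges=4
Acc 8: bank1 row3 -> MISS (open row3); precharges=5
Acc 9: bank2 row2 -> MISS (open row2); precharges=6
Acc 10: bank1 row3 -> HIT
Acc 11: bank2 row0 -> MISS (open row0); precharges=7
Acc 12: bank1 row1 -> MISS (open row1); precharges=8
Acc 13: bank1 row3 -> MISS (open row3); precharges=9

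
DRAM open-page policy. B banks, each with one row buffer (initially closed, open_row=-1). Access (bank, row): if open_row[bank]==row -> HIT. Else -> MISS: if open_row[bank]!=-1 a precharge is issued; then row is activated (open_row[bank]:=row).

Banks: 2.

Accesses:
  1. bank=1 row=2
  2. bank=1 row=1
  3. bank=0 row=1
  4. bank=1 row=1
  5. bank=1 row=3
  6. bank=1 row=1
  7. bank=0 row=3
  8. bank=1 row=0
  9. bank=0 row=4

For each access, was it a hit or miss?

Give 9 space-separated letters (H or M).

Acc 1: bank1 row2 -> MISS (open row2); precharges=0
Acc 2: bank1 row1 -> MISS (open row1); precharges=1
Acc 3: bank0 row1 -> MISS (open row1); precharges=1
Acc 4: bank1 row1 -> HIT
Acc 5: bank1 row3 -> MISS (open row3); precharges=2
Acc 6: bank1 row1 -> MISS (open row1); precharges=3
Acc 7: bank0 row3 -> MISS (open row3); precharges=4
Acc 8: bank1 row0 -> MISS (open row0); precharges=5
Acc 9: bank0 row4 -> MISS (open row4); precharges=6

Answer: M M M H M M M M M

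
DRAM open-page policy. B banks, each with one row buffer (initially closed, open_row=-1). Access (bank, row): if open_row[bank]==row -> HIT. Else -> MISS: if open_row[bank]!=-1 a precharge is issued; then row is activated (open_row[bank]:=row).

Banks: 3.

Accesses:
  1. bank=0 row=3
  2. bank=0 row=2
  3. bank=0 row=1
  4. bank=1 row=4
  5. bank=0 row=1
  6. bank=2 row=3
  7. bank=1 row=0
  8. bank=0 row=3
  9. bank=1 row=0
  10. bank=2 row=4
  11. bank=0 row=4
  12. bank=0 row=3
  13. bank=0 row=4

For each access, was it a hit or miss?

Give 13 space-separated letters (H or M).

Answer: M M M M H M M M H M M M M

Derivation:
Acc 1: bank0 row3 -> MISS (open row3); precharges=0
Acc 2: bank0 row2 -> MISS (open row2); precharges=1
Acc 3: bank0 row1 -> MISS (open row1); precharges=2
Acc 4: bank1 row4 -> MISS (open row4); precharges=2
Acc 5: bank0 row1 -> HIT
Acc 6: bank2 row3 -> MISS (open row3); precharges=2
Acc 7: bank1 row0 -> MISS (open row0); precharges=3
Acc 8: bank0 row3 -> MISS (open row3); precharges=4
Acc 9: bank1 row0 -> HIT
Acc 10: bank2 row4 -> MISS (open row4); precharges=5
Acc 11: bank0 row4 -> MISS (open row4); precharges=6
Acc 12: bank0 row3 -> MISS (open row3); precharges=7
Acc 13: bank0 row4 -> MISS (open row4); precharges=8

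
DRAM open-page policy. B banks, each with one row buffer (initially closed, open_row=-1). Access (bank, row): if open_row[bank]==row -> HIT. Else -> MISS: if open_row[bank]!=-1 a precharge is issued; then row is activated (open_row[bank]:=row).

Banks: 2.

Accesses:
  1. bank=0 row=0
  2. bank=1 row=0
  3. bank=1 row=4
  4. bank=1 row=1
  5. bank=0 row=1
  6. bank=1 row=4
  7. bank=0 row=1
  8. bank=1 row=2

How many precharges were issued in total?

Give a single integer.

Answer: 5

Derivation:
Acc 1: bank0 row0 -> MISS (open row0); precharges=0
Acc 2: bank1 row0 -> MISS (open row0); precharges=0
Acc 3: bank1 row4 -> MISS (open row4); precharges=1
Acc 4: bank1 row1 -> MISS (open row1); precharges=2
Acc 5: bank0 row1 -> MISS (open row1); precharges=3
Acc 6: bank1 row4 -> MISS (open row4); precharges=4
Acc 7: bank0 row1 -> HIT
Acc 8: bank1 row2 -> MISS (open row2); precharges=5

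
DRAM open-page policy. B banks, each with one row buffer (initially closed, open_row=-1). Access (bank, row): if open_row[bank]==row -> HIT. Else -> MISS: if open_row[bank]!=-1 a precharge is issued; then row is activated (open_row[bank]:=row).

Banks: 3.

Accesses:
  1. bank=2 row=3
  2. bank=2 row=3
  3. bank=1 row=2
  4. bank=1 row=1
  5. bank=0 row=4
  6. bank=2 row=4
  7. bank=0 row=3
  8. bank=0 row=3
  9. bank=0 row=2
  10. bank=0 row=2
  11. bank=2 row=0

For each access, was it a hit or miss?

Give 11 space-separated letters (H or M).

Answer: M H M M M M M H M H M

Derivation:
Acc 1: bank2 row3 -> MISS (open row3); precharges=0
Acc 2: bank2 row3 -> HIT
Acc 3: bank1 row2 -> MISS (open row2); precharges=0
Acc 4: bank1 row1 -> MISS (open row1); precharges=1
Acc 5: bank0 row4 -> MISS (open row4); precharges=1
Acc 6: bank2 row4 -> MISS (open row4); precharges=2
Acc 7: bank0 row3 -> MISS (open row3); precharges=3
Acc 8: bank0 row3 -> HIT
Acc 9: bank0 row2 -> MISS (open row2); precharges=4
Acc 10: bank0 row2 -> HIT
Acc 11: bank2 row0 -> MISS (open row0); precharges=5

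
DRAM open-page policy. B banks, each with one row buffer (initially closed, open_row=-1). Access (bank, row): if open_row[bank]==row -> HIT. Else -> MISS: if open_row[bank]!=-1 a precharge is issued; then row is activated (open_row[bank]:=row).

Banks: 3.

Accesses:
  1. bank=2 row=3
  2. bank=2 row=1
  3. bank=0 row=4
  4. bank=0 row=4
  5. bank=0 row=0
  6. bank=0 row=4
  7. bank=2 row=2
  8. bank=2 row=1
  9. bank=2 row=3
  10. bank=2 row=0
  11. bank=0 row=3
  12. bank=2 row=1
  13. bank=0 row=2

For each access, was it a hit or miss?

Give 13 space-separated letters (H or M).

Acc 1: bank2 row3 -> MISS (open row3); precharges=0
Acc 2: bank2 row1 -> MISS (open row1); precharges=1
Acc 3: bank0 row4 -> MISS (open row4); precharges=1
Acc 4: bank0 row4 -> HIT
Acc 5: bank0 row0 -> MISS (open row0); precharges=2
Acc 6: bank0 row4 -> MISS (open row4); precharges=3
Acc 7: bank2 row2 -> MISS (open row2); precharges=4
Acc 8: bank2 row1 -> MISS (open row1); precharges=5
Acc 9: bank2 row3 -> MISS (open row3); precharges=6
Acc 10: bank2 row0 -> MISS (open row0); precharges=7
Acc 11: bank0 row3 -> MISS (open row3); precharges=8
Acc 12: bank2 row1 -> MISS (open row1); precharges=9
Acc 13: bank0 row2 -> MISS (open row2); precharges=10

Answer: M M M H M M M M M M M M M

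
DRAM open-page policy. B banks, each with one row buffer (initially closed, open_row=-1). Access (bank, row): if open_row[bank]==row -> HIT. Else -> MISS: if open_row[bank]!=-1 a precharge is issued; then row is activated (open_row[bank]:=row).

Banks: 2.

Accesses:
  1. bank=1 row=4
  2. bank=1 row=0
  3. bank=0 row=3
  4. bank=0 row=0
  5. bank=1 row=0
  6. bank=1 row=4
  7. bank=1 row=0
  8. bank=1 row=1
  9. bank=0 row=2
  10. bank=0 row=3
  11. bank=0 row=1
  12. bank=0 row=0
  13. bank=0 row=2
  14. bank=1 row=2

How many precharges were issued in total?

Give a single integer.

Answer: 11

Derivation:
Acc 1: bank1 row4 -> MISS (open row4); precharges=0
Acc 2: bank1 row0 -> MISS (open row0); precharges=1
Acc 3: bank0 row3 -> MISS (open row3); precharges=1
Acc 4: bank0 row0 -> MISS (open row0); precharges=2
Acc 5: bank1 row0 -> HIT
Acc 6: bank1 row4 -> MISS (open row4); precharges=3
Acc 7: bank1 row0 -> MISS (open row0); precharges=4
Acc 8: bank1 row1 -> MISS (open row1); precharges=5
Acc 9: bank0 row2 -> MISS (open row2); precharges=6
Acc 10: bank0 row3 -> MISS (open row3); precharges=7
Acc 11: bank0 row1 -> MISS (open row1); precharges=8
Acc 12: bank0 row0 -> MISS (open row0); precharges=9
Acc 13: bank0 row2 -> MISS (open row2); precharges=10
Acc 14: bank1 row2 -> MISS (open row2); precharges=11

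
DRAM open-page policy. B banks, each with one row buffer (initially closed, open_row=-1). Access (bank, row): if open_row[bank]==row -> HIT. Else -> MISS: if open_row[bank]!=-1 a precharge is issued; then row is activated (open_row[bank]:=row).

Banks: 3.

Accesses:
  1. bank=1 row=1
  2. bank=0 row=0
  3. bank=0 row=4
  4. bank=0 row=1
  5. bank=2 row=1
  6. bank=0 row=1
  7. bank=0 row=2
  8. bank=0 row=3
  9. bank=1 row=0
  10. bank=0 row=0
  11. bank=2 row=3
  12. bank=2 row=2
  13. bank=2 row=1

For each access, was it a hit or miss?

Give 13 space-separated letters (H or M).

Answer: M M M M M H M M M M M M M

Derivation:
Acc 1: bank1 row1 -> MISS (open row1); precharges=0
Acc 2: bank0 row0 -> MISS (open row0); precharges=0
Acc 3: bank0 row4 -> MISS (open row4); precharges=1
Acc 4: bank0 row1 -> MISS (open row1); precharges=2
Acc 5: bank2 row1 -> MISS (open row1); precharges=2
Acc 6: bank0 row1 -> HIT
Acc 7: bank0 row2 -> MISS (open row2); precharges=3
Acc 8: bank0 row3 -> MISS (open row3); precharges=4
Acc 9: bank1 row0 -> MISS (open row0); precharges=5
Acc 10: bank0 row0 -> MISS (open row0); precharges=6
Acc 11: bank2 row3 -> MISS (open row3); precharges=7
Acc 12: bank2 row2 -> MISS (open row2); precharges=8
Acc 13: bank2 row1 -> MISS (open row1); precharges=9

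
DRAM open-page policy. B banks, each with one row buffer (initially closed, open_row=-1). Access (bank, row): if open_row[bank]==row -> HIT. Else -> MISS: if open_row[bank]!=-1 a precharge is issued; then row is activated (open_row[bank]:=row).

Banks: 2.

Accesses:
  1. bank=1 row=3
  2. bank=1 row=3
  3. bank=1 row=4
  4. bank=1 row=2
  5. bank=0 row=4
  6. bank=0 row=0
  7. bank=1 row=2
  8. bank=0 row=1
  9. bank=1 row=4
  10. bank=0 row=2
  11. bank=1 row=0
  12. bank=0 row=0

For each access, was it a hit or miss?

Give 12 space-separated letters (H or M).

Acc 1: bank1 row3 -> MISS (open row3); precharges=0
Acc 2: bank1 row3 -> HIT
Acc 3: bank1 row4 -> MISS (open row4); precharges=1
Acc 4: bank1 row2 -> MISS (open row2); precharges=2
Acc 5: bank0 row4 -> MISS (open row4); precharges=2
Acc 6: bank0 row0 -> MISS (open row0); precharges=3
Acc 7: bank1 row2 -> HIT
Acc 8: bank0 row1 -> MISS (open row1); precharges=4
Acc 9: bank1 row4 -> MISS (open row4); precharges=5
Acc 10: bank0 row2 -> MISS (open row2); precharges=6
Acc 11: bank1 row0 -> MISS (open row0); precharges=7
Acc 12: bank0 row0 -> MISS (open row0); precharges=8

Answer: M H M M M M H M M M M M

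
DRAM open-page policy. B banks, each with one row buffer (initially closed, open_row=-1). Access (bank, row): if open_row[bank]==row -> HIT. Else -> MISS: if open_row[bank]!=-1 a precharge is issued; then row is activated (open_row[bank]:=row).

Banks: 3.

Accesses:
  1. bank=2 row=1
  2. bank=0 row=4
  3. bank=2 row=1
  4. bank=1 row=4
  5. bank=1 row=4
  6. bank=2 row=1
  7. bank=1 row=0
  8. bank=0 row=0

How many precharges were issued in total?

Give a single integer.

Answer: 2

Derivation:
Acc 1: bank2 row1 -> MISS (open row1); precharges=0
Acc 2: bank0 row4 -> MISS (open row4); precharges=0
Acc 3: bank2 row1 -> HIT
Acc 4: bank1 row4 -> MISS (open row4); precharges=0
Acc 5: bank1 row4 -> HIT
Acc 6: bank2 row1 -> HIT
Acc 7: bank1 row0 -> MISS (open row0); precharges=1
Acc 8: bank0 row0 -> MISS (open row0); precharges=2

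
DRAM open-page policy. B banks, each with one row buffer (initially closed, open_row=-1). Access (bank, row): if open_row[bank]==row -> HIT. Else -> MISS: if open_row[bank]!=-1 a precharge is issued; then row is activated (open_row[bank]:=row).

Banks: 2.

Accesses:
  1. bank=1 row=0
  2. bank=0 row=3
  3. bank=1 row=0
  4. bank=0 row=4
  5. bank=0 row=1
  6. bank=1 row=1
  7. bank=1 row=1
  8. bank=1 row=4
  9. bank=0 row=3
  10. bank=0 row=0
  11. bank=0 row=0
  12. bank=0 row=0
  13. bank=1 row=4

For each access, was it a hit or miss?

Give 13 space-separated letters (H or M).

Answer: M M H M M M H M M M H H H

Derivation:
Acc 1: bank1 row0 -> MISS (open row0); precharges=0
Acc 2: bank0 row3 -> MISS (open row3); precharges=0
Acc 3: bank1 row0 -> HIT
Acc 4: bank0 row4 -> MISS (open row4); precharges=1
Acc 5: bank0 row1 -> MISS (open row1); precharges=2
Acc 6: bank1 row1 -> MISS (open row1); precharges=3
Acc 7: bank1 row1 -> HIT
Acc 8: bank1 row4 -> MISS (open row4); precharges=4
Acc 9: bank0 row3 -> MISS (open row3); precharges=5
Acc 10: bank0 row0 -> MISS (open row0); precharges=6
Acc 11: bank0 row0 -> HIT
Acc 12: bank0 row0 -> HIT
Acc 13: bank1 row4 -> HIT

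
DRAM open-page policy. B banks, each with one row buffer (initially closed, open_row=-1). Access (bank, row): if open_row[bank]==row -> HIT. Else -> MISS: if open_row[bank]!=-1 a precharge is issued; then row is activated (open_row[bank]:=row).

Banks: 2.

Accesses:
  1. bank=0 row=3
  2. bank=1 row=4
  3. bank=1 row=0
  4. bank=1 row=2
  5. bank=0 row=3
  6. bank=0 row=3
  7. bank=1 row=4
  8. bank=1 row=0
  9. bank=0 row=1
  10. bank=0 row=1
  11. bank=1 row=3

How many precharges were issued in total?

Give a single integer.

Acc 1: bank0 row3 -> MISS (open row3); precharges=0
Acc 2: bank1 row4 -> MISS (open row4); precharges=0
Acc 3: bank1 row0 -> MISS (open row0); precharges=1
Acc 4: bank1 row2 -> MISS (open row2); precharges=2
Acc 5: bank0 row3 -> HIT
Acc 6: bank0 row3 -> HIT
Acc 7: bank1 row4 -> MISS (open row4); precharges=3
Acc 8: bank1 row0 -> MISS (open row0); precharges=4
Acc 9: bank0 row1 -> MISS (open row1); precharges=5
Acc 10: bank0 row1 -> HIT
Acc 11: bank1 row3 -> MISS (open row3); precharges=6

Answer: 6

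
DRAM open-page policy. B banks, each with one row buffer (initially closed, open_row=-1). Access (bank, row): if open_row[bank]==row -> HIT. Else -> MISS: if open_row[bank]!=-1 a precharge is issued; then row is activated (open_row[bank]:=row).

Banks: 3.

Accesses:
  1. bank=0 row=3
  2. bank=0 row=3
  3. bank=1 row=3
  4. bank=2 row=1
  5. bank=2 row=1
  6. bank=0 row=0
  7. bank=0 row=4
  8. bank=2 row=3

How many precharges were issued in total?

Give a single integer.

Acc 1: bank0 row3 -> MISS (open row3); precharges=0
Acc 2: bank0 row3 -> HIT
Acc 3: bank1 row3 -> MISS (open row3); precharges=0
Acc 4: bank2 row1 -> MISS (open row1); precharges=0
Acc 5: bank2 row1 -> HIT
Acc 6: bank0 row0 -> MISS (open row0); precharges=1
Acc 7: bank0 row4 -> MISS (open row4); precharges=2
Acc 8: bank2 row3 -> MISS (open row3); precharges=3

Answer: 3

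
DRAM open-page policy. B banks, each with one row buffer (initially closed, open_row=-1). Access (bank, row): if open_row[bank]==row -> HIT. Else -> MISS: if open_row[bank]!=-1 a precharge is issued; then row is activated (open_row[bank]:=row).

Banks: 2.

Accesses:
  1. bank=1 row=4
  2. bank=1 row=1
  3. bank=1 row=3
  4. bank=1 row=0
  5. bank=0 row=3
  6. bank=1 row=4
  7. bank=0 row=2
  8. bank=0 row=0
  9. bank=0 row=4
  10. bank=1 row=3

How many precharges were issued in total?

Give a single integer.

Answer: 8

Derivation:
Acc 1: bank1 row4 -> MISS (open row4); precharges=0
Acc 2: bank1 row1 -> MISS (open row1); precharges=1
Acc 3: bank1 row3 -> MISS (open row3); precharges=2
Acc 4: bank1 row0 -> MISS (open row0); precharges=3
Acc 5: bank0 row3 -> MISS (open row3); precharges=3
Acc 6: bank1 row4 -> MISS (open row4); precharges=4
Acc 7: bank0 row2 -> MISS (open row2); precharges=5
Acc 8: bank0 row0 -> MISS (open row0); precharges=6
Acc 9: bank0 row4 -> MISS (open row4); precharges=7
Acc 10: bank1 row3 -> MISS (open row3); precharges=8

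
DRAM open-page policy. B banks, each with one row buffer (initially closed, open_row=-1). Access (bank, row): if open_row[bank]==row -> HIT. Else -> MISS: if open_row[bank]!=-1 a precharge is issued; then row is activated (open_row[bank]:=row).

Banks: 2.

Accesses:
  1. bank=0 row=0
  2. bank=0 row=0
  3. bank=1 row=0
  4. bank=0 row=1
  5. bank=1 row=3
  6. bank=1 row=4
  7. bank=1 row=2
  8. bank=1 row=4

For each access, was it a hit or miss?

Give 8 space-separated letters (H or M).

Answer: M H M M M M M M

Derivation:
Acc 1: bank0 row0 -> MISS (open row0); precharges=0
Acc 2: bank0 row0 -> HIT
Acc 3: bank1 row0 -> MISS (open row0); precharges=0
Acc 4: bank0 row1 -> MISS (open row1); precharges=1
Acc 5: bank1 row3 -> MISS (open row3); precharges=2
Acc 6: bank1 row4 -> MISS (open row4); precharges=3
Acc 7: bank1 row2 -> MISS (open row2); precharges=4
Acc 8: bank1 row4 -> MISS (open row4); precharges=5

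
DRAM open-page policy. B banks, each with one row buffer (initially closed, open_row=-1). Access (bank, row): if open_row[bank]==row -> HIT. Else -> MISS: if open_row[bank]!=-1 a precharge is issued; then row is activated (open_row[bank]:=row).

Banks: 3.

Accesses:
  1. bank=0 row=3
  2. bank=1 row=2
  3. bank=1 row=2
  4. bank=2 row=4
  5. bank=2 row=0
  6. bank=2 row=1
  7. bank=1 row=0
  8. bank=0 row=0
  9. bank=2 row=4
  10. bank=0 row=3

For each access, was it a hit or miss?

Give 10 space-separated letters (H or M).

Answer: M M H M M M M M M M

Derivation:
Acc 1: bank0 row3 -> MISS (open row3); precharges=0
Acc 2: bank1 row2 -> MISS (open row2); precharges=0
Acc 3: bank1 row2 -> HIT
Acc 4: bank2 row4 -> MISS (open row4); precharges=0
Acc 5: bank2 row0 -> MISS (open row0); precharges=1
Acc 6: bank2 row1 -> MISS (open row1); precharges=2
Acc 7: bank1 row0 -> MISS (open row0); precharges=3
Acc 8: bank0 row0 -> MISS (open row0); precharges=4
Acc 9: bank2 row4 -> MISS (open row4); precharges=5
Acc 10: bank0 row3 -> MISS (open row3); precharges=6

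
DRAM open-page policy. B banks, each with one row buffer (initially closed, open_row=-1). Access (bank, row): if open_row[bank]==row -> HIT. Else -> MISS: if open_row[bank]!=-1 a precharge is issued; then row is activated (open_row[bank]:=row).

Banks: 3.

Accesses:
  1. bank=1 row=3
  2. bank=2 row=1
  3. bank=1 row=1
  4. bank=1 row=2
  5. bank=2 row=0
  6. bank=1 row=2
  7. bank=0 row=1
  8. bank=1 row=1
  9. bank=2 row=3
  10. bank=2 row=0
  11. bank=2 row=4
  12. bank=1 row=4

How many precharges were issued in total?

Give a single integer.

Answer: 8

Derivation:
Acc 1: bank1 row3 -> MISS (open row3); precharges=0
Acc 2: bank2 row1 -> MISS (open row1); precharges=0
Acc 3: bank1 row1 -> MISS (open row1); precharges=1
Acc 4: bank1 row2 -> MISS (open row2); precharges=2
Acc 5: bank2 row0 -> MISS (open row0); precharges=3
Acc 6: bank1 row2 -> HIT
Acc 7: bank0 row1 -> MISS (open row1); precharges=3
Acc 8: bank1 row1 -> MISS (open row1); precharges=4
Acc 9: bank2 row3 -> MISS (open row3); precharges=5
Acc 10: bank2 row0 -> MISS (open row0); precharges=6
Acc 11: bank2 row4 -> MISS (open row4); precharges=7
Acc 12: bank1 row4 -> MISS (open row4); precharges=8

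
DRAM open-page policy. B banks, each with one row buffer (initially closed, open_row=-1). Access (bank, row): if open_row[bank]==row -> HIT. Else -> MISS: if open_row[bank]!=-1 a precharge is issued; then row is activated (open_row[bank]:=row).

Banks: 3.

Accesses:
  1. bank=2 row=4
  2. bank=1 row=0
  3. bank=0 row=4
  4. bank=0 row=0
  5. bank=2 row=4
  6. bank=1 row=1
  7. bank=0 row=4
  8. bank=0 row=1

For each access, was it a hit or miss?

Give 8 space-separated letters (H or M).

Acc 1: bank2 row4 -> MISS (open row4); precharges=0
Acc 2: bank1 row0 -> MISS (open row0); precharges=0
Acc 3: bank0 row4 -> MISS (open row4); precharges=0
Acc 4: bank0 row0 -> MISS (open row0); precharges=1
Acc 5: bank2 row4 -> HIT
Acc 6: bank1 row1 -> MISS (open row1); precharges=2
Acc 7: bank0 row4 -> MISS (open row4); precharges=3
Acc 8: bank0 row1 -> MISS (open row1); precharges=4

Answer: M M M M H M M M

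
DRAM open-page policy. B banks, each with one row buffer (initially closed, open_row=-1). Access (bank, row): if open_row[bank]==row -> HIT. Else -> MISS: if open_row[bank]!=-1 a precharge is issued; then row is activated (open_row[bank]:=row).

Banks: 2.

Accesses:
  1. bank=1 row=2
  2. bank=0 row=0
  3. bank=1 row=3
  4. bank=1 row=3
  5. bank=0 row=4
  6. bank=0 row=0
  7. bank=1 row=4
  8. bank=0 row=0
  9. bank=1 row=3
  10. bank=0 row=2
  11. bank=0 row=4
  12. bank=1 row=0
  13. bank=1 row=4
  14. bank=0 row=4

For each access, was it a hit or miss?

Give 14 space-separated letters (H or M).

Answer: M M M H M M M H M M M M M H

Derivation:
Acc 1: bank1 row2 -> MISS (open row2); precharges=0
Acc 2: bank0 row0 -> MISS (open row0); precharges=0
Acc 3: bank1 row3 -> MISS (open row3); precharges=1
Acc 4: bank1 row3 -> HIT
Acc 5: bank0 row4 -> MISS (open row4); precharges=2
Acc 6: bank0 row0 -> MISS (open row0); precharges=3
Acc 7: bank1 row4 -> MISS (open row4); precharges=4
Acc 8: bank0 row0 -> HIT
Acc 9: bank1 row3 -> MISS (open row3); precharges=5
Acc 10: bank0 row2 -> MISS (open row2); precharges=6
Acc 11: bank0 row4 -> MISS (open row4); precharges=7
Acc 12: bank1 row0 -> MISS (open row0); precharges=8
Acc 13: bank1 row4 -> MISS (open row4); precharges=9
Acc 14: bank0 row4 -> HIT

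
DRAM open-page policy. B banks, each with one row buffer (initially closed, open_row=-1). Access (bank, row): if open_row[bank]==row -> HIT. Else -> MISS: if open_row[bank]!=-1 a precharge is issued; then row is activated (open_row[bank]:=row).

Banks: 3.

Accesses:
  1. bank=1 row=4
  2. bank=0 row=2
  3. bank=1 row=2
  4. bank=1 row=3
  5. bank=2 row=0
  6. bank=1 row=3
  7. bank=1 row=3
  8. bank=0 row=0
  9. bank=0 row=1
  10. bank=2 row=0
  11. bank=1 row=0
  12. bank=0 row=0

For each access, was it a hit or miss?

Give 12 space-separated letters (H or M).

Answer: M M M M M H H M M H M M

Derivation:
Acc 1: bank1 row4 -> MISS (open row4); precharges=0
Acc 2: bank0 row2 -> MISS (open row2); precharges=0
Acc 3: bank1 row2 -> MISS (open row2); precharges=1
Acc 4: bank1 row3 -> MISS (open row3); precharges=2
Acc 5: bank2 row0 -> MISS (open row0); precharges=2
Acc 6: bank1 row3 -> HIT
Acc 7: bank1 row3 -> HIT
Acc 8: bank0 row0 -> MISS (open row0); precharges=3
Acc 9: bank0 row1 -> MISS (open row1); precharges=4
Acc 10: bank2 row0 -> HIT
Acc 11: bank1 row0 -> MISS (open row0); precharges=5
Acc 12: bank0 row0 -> MISS (open row0); precharges=6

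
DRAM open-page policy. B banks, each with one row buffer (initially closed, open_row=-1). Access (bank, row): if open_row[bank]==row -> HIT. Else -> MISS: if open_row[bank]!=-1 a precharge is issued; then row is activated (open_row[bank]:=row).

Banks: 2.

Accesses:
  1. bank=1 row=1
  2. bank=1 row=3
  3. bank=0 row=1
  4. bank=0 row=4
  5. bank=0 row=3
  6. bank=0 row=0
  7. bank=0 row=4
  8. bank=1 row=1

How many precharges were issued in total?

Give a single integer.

Acc 1: bank1 row1 -> MISS (open row1); precharges=0
Acc 2: bank1 row3 -> MISS (open row3); precharges=1
Acc 3: bank0 row1 -> MISS (open row1); precharges=1
Acc 4: bank0 row4 -> MISS (open row4); precharges=2
Acc 5: bank0 row3 -> MISS (open row3); precharges=3
Acc 6: bank0 row0 -> MISS (open row0); precharges=4
Acc 7: bank0 row4 -> MISS (open row4); precharges=5
Acc 8: bank1 row1 -> MISS (open row1); precharges=6

Answer: 6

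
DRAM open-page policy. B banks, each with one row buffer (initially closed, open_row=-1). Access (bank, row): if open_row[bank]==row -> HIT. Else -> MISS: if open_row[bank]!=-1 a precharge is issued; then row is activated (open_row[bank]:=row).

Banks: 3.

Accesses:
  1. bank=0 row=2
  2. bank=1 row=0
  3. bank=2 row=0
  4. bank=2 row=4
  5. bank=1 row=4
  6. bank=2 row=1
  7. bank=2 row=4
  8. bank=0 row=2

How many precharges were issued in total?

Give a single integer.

Acc 1: bank0 row2 -> MISS (open row2); precharges=0
Acc 2: bank1 row0 -> MISS (open row0); precharges=0
Acc 3: bank2 row0 -> MISS (open row0); precharges=0
Acc 4: bank2 row4 -> MISS (open row4); precharges=1
Acc 5: bank1 row4 -> MISS (open row4); precharges=2
Acc 6: bank2 row1 -> MISS (open row1); precharges=3
Acc 7: bank2 row4 -> MISS (open row4); precharges=4
Acc 8: bank0 row2 -> HIT

Answer: 4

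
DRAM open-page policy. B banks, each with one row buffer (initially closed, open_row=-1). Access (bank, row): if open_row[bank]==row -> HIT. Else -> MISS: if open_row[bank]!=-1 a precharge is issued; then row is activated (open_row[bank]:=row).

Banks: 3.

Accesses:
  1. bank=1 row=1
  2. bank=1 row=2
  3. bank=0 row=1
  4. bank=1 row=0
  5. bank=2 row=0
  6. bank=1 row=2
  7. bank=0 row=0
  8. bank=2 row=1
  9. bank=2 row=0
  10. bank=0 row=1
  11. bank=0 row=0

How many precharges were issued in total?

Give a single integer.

Acc 1: bank1 row1 -> MISS (open row1); precharges=0
Acc 2: bank1 row2 -> MISS (open row2); precharges=1
Acc 3: bank0 row1 -> MISS (open row1); precharges=1
Acc 4: bank1 row0 -> MISS (open row0); precharges=2
Acc 5: bank2 row0 -> MISS (open row0); precharges=2
Acc 6: bank1 row2 -> MISS (open row2); precharges=3
Acc 7: bank0 row0 -> MISS (open row0); precharges=4
Acc 8: bank2 row1 -> MISS (open row1); precharges=5
Acc 9: bank2 row0 -> MISS (open row0); precharges=6
Acc 10: bank0 row1 -> MISS (open row1); precharges=7
Acc 11: bank0 row0 -> MISS (open row0); precharges=8

Answer: 8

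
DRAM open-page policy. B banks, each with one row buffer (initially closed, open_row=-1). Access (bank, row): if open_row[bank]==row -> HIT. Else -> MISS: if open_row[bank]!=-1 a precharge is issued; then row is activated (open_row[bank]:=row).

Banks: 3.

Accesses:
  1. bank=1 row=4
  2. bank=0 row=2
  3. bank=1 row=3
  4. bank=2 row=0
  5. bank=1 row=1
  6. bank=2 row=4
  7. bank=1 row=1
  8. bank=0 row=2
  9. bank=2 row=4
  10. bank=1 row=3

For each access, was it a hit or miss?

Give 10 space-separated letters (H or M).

Acc 1: bank1 row4 -> MISS (open row4); precharges=0
Acc 2: bank0 row2 -> MISS (open row2); precharges=0
Acc 3: bank1 row3 -> MISS (open row3); precharges=1
Acc 4: bank2 row0 -> MISS (open row0); precharges=1
Acc 5: bank1 row1 -> MISS (open row1); precharges=2
Acc 6: bank2 row4 -> MISS (open row4); precharges=3
Acc 7: bank1 row1 -> HIT
Acc 8: bank0 row2 -> HIT
Acc 9: bank2 row4 -> HIT
Acc 10: bank1 row3 -> MISS (open row3); precharges=4

Answer: M M M M M M H H H M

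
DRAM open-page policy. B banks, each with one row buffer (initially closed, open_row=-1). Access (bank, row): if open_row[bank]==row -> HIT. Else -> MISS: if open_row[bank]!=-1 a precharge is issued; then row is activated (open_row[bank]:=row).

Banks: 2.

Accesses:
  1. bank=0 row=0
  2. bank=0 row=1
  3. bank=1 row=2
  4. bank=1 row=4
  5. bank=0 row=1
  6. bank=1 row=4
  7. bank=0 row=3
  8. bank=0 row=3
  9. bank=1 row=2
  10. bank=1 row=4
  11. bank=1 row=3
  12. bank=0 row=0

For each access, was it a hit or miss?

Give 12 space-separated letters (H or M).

Acc 1: bank0 row0 -> MISS (open row0); precharges=0
Acc 2: bank0 row1 -> MISS (open row1); precharges=1
Acc 3: bank1 row2 -> MISS (open row2); precharges=1
Acc 4: bank1 row4 -> MISS (open row4); precharges=2
Acc 5: bank0 row1 -> HIT
Acc 6: bank1 row4 -> HIT
Acc 7: bank0 row3 -> MISS (open row3); precharges=3
Acc 8: bank0 row3 -> HIT
Acc 9: bank1 row2 -> MISS (open row2); precharges=4
Acc 10: bank1 row4 -> MISS (open row4); precharges=5
Acc 11: bank1 row3 -> MISS (open row3); precharges=6
Acc 12: bank0 row0 -> MISS (open row0); precharges=7

Answer: M M M M H H M H M M M M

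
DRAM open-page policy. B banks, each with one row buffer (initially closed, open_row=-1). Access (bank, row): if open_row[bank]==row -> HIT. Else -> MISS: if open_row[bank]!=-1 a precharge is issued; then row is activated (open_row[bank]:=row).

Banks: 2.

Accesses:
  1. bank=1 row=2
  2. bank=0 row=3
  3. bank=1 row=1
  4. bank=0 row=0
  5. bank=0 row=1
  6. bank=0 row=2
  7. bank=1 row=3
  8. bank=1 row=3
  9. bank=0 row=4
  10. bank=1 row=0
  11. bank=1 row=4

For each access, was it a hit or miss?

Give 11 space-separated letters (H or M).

Acc 1: bank1 row2 -> MISS (open row2); precharges=0
Acc 2: bank0 row3 -> MISS (open row3); precharges=0
Acc 3: bank1 row1 -> MISS (open row1); precharges=1
Acc 4: bank0 row0 -> MISS (open row0); precharges=2
Acc 5: bank0 row1 -> MISS (open row1); precharges=3
Acc 6: bank0 row2 -> MISS (open row2); precharges=4
Acc 7: bank1 row3 -> MISS (open row3); precharges=5
Acc 8: bank1 row3 -> HIT
Acc 9: bank0 row4 -> MISS (open row4); precharges=6
Acc 10: bank1 row0 -> MISS (open row0); precharges=7
Acc 11: bank1 row4 -> MISS (open row4); precharges=8

Answer: M M M M M M M H M M M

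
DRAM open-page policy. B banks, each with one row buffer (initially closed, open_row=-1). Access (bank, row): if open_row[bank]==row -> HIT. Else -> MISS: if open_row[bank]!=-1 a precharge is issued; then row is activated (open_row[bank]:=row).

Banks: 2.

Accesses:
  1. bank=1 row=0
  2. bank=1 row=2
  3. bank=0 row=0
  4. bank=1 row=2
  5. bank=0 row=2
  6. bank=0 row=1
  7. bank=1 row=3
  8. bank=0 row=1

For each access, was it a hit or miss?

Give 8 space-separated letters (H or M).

Acc 1: bank1 row0 -> MISS (open row0); precharges=0
Acc 2: bank1 row2 -> MISS (open row2); precharges=1
Acc 3: bank0 row0 -> MISS (open row0); precharges=1
Acc 4: bank1 row2 -> HIT
Acc 5: bank0 row2 -> MISS (open row2); precharges=2
Acc 6: bank0 row1 -> MISS (open row1); precharges=3
Acc 7: bank1 row3 -> MISS (open row3); precharges=4
Acc 8: bank0 row1 -> HIT

Answer: M M M H M M M H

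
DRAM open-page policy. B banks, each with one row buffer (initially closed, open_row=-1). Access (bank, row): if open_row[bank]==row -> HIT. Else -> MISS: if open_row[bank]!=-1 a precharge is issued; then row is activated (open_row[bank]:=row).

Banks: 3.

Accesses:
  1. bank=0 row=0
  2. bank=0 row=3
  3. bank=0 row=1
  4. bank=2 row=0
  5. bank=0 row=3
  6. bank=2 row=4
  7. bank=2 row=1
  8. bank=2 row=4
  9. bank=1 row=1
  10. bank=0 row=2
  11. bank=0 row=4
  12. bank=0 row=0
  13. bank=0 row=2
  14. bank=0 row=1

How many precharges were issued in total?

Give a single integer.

Answer: 11

Derivation:
Acc 1: bank0 row0 -> MISS (open row0); precharges=0
Acc 2: bank0 row3 -> MISS (open row3); precharges=1
Acc 3: bank0 row1 -> MISS (open row1); precharges=2
Acc 4: bank2 row0 -> MISS (open row0); precharges=2
Acc 5: bank0 row3 -> MISS (open row3); precharges=3
Acc 6: bank2 row4 -> MISS (open row4); precharges=4
Acc 7: bank2 row1 -> MISS (open row1); precharges=5
Acc 8: bank2 row4 -> MISS (open row4); precharges=6
Acc 9: bank1 row1 -> MISS (open row1); precharges=6
Acc 10: bank0 row2 -> MISS (open row2); precharges=7
Acc 11: bank0 row4 -> MISS (open row4); precharges=8
Acc 12: bank0 row0 -> MISS (open row0); precharges=9
Acc 13: bank0 row2 -> MISS (open row2); precharges=10
Acc 14: bank0 row1 -> MISS (open row1); precharges=11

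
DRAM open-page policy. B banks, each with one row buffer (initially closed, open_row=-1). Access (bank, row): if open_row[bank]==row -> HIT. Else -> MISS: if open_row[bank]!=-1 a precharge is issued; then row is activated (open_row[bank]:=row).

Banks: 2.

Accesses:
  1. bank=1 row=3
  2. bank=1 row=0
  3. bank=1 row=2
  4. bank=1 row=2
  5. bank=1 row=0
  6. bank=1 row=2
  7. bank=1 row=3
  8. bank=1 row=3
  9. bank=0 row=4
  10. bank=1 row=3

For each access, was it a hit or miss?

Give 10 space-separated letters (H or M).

Answer: M M M H M M M H M H

Derivation:
Acc 1: bank1 row3 -> MISS (open row3); precharges=0
Acc 2: bank1 row0 -> MISS (open row0); precharges=1
Acc 3: bank1 row2 -> MISS (open row2); precharges=2
Acc 4: bank1 row2 -> HIT
Acc 5: bank1 row0 -> MISS (open row0); precharges=3
Acc 6: bank1 row2 -> MISS (open row2); precharges=4
Acc 7: bank1 row3 -> MISS (open row3); precharges=5
Acc 8: bank1 row3 -> HIT
Acc 9: bank0 row4 -> MISS (open row4); precharges=5
Acc 10: bank1 row3 -> HIT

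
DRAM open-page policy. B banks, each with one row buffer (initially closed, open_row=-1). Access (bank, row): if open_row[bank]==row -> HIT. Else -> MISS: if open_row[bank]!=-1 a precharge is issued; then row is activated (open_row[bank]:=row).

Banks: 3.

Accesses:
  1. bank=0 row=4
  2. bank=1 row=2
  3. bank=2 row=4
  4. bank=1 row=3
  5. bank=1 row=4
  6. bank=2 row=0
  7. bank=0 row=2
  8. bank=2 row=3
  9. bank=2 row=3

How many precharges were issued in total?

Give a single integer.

Acc 1: bank0 row4 -> MISS (open row4); precharges=0
Acc 2: bank1 row2 -> MISS (open row2); precharges=0
Acc 3: bank2 row4 -> MISS (open row4); precharges=0
Acc 4: bank1 row3 -> MISS (open row3); precharges=1
Acc 5: bank1 row4 -> MISS (open row4); precharges=2
Acc 6: bank2 row0 -> MISS (open row0); precharges=3
Acc 7: bank0 row2 -> MISS (open row2); precharges=4
Acc 8: bank2 row3 -> MISS (open row3); precharges=5
Acc 9: bank2 row3 -> HIT

Answer: 5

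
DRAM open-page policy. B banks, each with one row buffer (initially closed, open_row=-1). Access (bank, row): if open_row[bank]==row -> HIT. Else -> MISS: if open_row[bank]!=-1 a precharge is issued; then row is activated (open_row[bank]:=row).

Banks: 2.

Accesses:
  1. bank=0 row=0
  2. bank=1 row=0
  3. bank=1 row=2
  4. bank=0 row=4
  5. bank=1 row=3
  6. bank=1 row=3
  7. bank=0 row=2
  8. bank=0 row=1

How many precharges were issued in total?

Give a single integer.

Acc 1: bank0 row0 -> MISS (open row0); precharges=0
Acc 2: bank1 row0 -> MISS (open row0); precharges=0
Acc 3: bank1 row2 -> MISS (open row2); precharges=1
Acc 4: bank0 row4 -> MISS (open row4); precharges=2
Acc 5: bank1 row3 -> MISS (open row3); precharges=3
Acc 6: bank1 row3 -> HIT
Acc 7: bank0 row2 -> MISS (open row2); precharges=4
Acc 8: bank0 row1 -> MISS (open row1); precharges=5

Answer: 5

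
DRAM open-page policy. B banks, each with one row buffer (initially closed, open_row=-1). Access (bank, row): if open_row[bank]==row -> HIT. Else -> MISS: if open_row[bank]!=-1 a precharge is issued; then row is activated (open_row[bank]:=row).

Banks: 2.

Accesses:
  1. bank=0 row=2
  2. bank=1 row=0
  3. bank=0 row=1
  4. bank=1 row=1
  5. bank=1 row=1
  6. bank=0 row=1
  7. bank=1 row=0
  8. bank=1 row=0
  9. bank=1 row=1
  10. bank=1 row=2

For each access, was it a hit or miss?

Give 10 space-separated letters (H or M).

Answer: M M M M H H M H M M

Derivation:
Acc 1: bank0 row2 -> MISS (open row2); precharges=0
Acc 2: bank1 row0 -> MISS (open row0); precharges=0
Acc 3: bank0 row1 -> MISS (open row1); precharges=1
Acc 4: bank1 row1 -> MISS (open row1); precharges=2
Acc 5: bank1 row1 -> HIT
Acc 6: bank0 row1 -> HIT
Acc 7: bank1 row0 -> MISS (open row0); precharges=3
Acc 8: bank1 row0 -> HIT
Acc 9: bank1 row1 -> MISS (open row1); precharges=4
Acc 10: bank1 row2 -> MISS (open row2); precharges=5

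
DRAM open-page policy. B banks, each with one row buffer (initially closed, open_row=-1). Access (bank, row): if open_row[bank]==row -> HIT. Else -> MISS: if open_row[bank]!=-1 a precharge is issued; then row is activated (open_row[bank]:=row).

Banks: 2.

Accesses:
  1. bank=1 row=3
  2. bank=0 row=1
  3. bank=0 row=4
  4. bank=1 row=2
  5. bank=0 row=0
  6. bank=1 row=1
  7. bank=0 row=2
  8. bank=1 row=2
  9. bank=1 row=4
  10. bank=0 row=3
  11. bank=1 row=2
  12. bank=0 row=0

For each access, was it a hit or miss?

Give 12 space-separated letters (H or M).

Answer: M M M M M M M M M M M M

Derivation:
Acc 1: bank1 row3 -> MISS (open row3); precharges=0
Acc 2: bank0 row1 -> MISS (open row1); precharges=0
Acc 3: bank0 row4 -> MISS (open row4); precharges=1
Acc 4: bank1 row2 -> MISS (open row2); precharges=2
Acc 5: bank0 row0 -> MISS (open row0); precharges=3
Acc 6: bank1 row1 -> MISS (open row1); precharges=4
Acc 7: bank0 row2 -> MISS (open row2); precharges=5
Acc 8: bank1 row2 -> MISS (open row2); precharges=6
Acc 9: bank1 row4 -> MISS (open row4); precharges=7
Acc 10: bank0 row3 -> MISS (open row3); precharges=8
Acc 11: bank1 row2 -> MISS (open row2); precharges=9
Acc 12: bank0 row0 -> MISS (open row0); precharges=10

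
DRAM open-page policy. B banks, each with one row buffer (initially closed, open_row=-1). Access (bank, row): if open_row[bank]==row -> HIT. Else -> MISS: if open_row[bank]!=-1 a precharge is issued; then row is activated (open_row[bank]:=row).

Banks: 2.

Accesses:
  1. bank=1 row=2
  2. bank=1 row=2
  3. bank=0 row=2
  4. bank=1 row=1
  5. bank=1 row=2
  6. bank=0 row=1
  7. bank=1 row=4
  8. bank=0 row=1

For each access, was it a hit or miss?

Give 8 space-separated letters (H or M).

Acc 1: bank1 row2 -> MISS (open row2); precharges=0
Acc 2: bank1 row2 -> HIT
Acc 3: bank0 row2 -> MISS (open row2); precharges=0
Acc 4: bank1 row1 -> MISS (open row1); precharges=1
Acc 5: bank1 row2 -> MISS (open row2); precharges=2
Acc 6: bank0 row1 -> MISS (open row1); precharges=3
Acc 7: bank1 row4 -> MISS (open row4); precharges=4
Acc 8: bank0 row1 -> HIT

Answer: M H M M M M M H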